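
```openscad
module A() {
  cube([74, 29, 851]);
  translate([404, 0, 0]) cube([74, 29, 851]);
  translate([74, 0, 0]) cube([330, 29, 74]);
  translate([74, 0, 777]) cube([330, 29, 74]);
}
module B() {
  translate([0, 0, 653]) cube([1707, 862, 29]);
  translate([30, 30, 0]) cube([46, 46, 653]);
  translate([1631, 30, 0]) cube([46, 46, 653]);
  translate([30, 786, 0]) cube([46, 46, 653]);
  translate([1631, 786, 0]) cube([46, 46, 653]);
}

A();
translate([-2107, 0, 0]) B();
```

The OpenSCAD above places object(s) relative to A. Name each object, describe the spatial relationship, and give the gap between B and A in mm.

A is a picture frame. B is a table. The table is on the floor beside the picture frame on its −x side. The gap between the table and the picture frame is 400 mm.

The table's nearest face is 400 mm from the picture frame's −x face.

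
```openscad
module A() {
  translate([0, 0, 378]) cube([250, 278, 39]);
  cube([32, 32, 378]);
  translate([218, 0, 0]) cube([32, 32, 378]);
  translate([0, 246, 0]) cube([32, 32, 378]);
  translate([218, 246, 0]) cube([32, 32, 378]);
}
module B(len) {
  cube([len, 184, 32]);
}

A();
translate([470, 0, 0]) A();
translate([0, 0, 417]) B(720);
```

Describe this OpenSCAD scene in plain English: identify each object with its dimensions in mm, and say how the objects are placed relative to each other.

A is a four-legged stool. The seat is 250×278 mm, 39 mm thick, top at z = 417 mm. It stands on four square legs, each 32×32 mm in cross-section, from z = 0 to the seat underside, each flush with a corner of the seat.

B is a rectangular beam 720 mm long (x), 184 mm deep (y), 32 mm thick (z).

The beam spans the tops of two stools placed 220 mm apart, resting at z = 417 mm.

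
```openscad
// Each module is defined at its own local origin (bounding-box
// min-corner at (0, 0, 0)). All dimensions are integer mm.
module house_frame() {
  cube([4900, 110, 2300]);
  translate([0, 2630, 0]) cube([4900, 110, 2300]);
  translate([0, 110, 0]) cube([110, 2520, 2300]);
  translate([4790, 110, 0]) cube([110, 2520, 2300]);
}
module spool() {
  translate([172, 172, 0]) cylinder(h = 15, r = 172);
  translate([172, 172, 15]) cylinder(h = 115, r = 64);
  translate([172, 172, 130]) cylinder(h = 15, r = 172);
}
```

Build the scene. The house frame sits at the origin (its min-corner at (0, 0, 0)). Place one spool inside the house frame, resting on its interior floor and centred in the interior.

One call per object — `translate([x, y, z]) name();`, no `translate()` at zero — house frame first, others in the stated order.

house_frame();
translate([2278, 1198, 0]) spool();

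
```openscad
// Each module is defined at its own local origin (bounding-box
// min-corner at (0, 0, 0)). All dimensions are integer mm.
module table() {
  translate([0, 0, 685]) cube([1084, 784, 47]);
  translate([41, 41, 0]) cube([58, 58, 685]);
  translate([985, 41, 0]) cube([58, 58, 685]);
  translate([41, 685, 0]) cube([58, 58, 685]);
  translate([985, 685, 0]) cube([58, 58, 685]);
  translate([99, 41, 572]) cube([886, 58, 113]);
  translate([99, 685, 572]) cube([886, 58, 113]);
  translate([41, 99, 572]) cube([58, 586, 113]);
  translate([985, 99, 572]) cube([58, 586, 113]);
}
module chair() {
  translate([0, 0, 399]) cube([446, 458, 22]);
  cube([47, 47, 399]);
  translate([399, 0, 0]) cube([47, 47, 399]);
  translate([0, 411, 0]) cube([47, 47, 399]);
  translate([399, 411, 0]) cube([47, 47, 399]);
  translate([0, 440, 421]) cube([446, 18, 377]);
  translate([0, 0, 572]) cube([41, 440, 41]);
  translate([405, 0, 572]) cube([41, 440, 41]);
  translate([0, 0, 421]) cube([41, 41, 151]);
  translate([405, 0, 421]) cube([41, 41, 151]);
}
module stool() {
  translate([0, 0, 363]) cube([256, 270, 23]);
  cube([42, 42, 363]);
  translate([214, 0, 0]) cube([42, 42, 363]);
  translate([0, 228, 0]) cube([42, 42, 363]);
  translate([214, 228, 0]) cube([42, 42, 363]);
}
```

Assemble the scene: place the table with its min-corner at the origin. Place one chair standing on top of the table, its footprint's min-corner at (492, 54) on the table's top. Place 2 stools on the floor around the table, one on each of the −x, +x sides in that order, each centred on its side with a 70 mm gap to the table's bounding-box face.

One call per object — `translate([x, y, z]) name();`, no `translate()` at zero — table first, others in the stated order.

table();
translate([492, 54, 732]) chair();
translate([-326, 257, 0]) stool();
translate([1154, 257, 0]) stool();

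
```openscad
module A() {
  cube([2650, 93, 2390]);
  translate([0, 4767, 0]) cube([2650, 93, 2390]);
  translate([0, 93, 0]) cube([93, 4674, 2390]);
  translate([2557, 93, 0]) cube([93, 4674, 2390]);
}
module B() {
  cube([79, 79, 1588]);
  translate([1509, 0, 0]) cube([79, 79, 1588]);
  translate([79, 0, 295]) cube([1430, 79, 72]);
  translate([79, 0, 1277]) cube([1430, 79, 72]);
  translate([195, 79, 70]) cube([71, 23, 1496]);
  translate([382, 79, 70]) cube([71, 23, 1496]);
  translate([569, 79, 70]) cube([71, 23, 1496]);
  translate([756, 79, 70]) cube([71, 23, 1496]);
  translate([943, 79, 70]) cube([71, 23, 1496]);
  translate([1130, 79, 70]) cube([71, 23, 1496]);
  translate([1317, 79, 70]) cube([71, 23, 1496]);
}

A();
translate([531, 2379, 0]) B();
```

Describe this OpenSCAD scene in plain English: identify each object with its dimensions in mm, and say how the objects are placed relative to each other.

A is the wall frame of a small rectangular building: four walls, each 2390 mm tall and 93 mm thick, enclosing a footprint 2650 mm (x) by 4860 mm (y) outside-to-outside, with no floor or roof. The front and back walls (the −y and +y sides) span the full width; the two side walls fit between them.

B is a fence section. Two 79×79 mm posts, 1588 mm tall, stand on the floor with a clear span of 1430 mm between their inner faces. Two horizontal rails of 79×72 mm section span the gap between the posts with their undersides at z = 295 mm and z = 1277 mm, flush with the posts' −y face. 7 pickets, each 71 mm wide, 23 mm thick and 1496 mm tall, are fixed to the +y face of the rails with their bottoms at z = 70 mm, evenly spaced across the span with equal gaps (rounded down to the nearest mm) at the −x end and between each pair — any rounding remainder accumulates at the +x end.

The fence section sits inside the house frame, centred.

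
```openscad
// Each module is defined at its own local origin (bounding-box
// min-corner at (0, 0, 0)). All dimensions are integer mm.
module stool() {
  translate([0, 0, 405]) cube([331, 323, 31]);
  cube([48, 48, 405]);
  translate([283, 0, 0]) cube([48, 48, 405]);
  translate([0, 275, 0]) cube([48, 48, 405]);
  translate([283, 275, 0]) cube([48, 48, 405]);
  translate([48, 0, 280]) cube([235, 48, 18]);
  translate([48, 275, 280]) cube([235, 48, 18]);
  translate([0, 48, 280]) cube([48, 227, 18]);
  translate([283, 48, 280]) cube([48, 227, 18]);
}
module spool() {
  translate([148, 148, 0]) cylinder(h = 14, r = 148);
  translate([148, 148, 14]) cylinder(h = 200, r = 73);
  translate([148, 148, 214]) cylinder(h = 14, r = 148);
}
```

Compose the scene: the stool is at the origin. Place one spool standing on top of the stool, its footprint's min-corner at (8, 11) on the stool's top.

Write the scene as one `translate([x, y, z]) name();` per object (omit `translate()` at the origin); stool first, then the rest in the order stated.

stool();
translate([8, 11, 436]) spool();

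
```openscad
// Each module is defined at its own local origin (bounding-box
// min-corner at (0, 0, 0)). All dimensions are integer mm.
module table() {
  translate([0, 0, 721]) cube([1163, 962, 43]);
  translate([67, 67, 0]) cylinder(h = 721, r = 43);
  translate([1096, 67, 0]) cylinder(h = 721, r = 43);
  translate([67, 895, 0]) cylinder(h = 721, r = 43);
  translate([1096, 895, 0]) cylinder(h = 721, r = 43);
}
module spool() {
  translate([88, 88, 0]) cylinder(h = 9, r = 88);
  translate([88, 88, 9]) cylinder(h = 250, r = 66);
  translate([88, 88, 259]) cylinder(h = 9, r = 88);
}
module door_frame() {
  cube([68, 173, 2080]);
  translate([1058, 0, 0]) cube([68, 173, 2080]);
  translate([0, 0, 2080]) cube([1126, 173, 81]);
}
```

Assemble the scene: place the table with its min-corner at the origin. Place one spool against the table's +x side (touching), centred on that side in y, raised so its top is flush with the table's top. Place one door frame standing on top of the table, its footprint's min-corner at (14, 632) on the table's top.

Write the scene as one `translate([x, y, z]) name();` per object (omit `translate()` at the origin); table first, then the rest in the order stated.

table();
translate([1163, 393, 496]) spool();
translate([14, 632, 764]) door_frame();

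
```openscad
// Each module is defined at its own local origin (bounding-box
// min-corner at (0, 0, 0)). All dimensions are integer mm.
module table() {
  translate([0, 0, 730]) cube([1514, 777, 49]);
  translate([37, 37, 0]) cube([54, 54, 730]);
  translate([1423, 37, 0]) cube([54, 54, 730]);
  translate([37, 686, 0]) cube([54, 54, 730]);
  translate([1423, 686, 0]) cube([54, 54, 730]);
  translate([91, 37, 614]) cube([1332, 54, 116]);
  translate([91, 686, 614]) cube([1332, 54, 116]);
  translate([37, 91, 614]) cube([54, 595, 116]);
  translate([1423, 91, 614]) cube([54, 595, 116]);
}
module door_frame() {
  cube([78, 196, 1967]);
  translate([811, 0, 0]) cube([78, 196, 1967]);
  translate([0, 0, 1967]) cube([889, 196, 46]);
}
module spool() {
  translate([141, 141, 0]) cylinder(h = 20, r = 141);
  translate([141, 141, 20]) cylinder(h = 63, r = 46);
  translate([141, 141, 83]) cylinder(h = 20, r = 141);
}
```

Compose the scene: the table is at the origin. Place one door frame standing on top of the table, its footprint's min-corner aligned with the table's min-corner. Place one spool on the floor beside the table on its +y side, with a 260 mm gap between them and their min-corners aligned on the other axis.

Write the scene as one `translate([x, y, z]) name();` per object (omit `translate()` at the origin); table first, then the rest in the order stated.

table();
translate([0, 0, 779]) door_frame();
translate([0, 1037, 0]) spool();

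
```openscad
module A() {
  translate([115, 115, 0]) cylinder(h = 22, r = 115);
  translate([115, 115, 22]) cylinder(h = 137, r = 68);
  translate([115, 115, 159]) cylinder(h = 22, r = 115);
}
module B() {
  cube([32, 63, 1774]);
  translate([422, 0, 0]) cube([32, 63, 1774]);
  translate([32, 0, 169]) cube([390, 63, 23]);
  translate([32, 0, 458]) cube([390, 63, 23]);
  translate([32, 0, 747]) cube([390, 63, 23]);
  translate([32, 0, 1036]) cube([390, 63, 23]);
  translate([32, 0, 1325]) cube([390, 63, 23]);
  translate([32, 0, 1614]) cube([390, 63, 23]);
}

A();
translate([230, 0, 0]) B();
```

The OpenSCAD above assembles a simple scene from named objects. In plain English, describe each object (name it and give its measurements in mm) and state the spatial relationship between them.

A is a spool: two coaxial disc flanges of radius 115 mm and thickness 22 mm, joined by a core cylinder of radius 68 mm and height 137 mm. The lower flange rests on z = 0 and the three cylinders share a vertical axis.

B is a straight ladder. Two 32×63 mm vertical rails, 1774 mm tall, stand 454 mm apart (outside-to-outside) with their front faces coplanar on the −y side. 6 rungs, each 63 mm deep and 23 mm tall, span between the inner faces of the rails, front faces flush with the rails. The lowest rung's underside is at z = 169 mm and rungs are spaced 289 mm apart (underside to underside).

The ladder is against the spool's +x side, with their −y faces flush.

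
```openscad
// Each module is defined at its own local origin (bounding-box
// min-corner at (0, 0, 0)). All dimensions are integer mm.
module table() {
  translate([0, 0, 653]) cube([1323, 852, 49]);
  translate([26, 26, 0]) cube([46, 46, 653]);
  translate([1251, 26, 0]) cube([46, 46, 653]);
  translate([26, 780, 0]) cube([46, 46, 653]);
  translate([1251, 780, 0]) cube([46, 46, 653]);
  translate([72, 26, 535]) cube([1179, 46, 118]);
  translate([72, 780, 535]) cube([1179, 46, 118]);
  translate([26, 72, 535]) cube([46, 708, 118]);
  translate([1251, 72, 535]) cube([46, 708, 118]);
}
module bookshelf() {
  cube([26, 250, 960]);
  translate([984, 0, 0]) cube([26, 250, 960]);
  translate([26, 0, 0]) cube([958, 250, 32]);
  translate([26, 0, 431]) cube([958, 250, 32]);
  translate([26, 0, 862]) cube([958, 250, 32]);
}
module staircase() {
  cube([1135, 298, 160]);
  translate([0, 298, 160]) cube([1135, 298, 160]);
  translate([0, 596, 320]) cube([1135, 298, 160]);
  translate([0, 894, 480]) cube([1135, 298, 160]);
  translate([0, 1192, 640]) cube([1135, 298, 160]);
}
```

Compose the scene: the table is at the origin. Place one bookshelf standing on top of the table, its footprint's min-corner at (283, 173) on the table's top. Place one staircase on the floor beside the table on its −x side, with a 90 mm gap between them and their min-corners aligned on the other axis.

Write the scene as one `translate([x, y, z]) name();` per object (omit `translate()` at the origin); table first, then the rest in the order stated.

table();
translate([283, 173, 702]) bookshelf();
translate([-1225, 0, 0]) staircase();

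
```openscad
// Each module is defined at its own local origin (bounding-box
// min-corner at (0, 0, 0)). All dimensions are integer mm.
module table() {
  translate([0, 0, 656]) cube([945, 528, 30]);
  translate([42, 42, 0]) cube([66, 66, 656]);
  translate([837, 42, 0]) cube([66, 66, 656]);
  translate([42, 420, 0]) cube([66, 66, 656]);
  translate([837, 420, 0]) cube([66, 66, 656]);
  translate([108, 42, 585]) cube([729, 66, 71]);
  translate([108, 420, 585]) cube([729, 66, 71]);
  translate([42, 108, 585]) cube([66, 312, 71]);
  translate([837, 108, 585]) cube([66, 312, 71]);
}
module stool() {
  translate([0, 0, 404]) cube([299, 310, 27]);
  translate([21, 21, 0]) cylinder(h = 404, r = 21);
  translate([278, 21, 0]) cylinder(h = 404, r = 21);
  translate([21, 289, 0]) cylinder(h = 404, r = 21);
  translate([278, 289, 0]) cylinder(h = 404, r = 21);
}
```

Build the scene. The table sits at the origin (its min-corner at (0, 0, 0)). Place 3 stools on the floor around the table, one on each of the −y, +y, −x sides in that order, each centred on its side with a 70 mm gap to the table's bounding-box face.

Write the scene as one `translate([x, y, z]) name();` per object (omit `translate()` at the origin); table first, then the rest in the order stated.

table();
translate([323, -380, 0]) stool();
translate([323, 598, 0]) stool();
translate([-369, 109, 0]) stool();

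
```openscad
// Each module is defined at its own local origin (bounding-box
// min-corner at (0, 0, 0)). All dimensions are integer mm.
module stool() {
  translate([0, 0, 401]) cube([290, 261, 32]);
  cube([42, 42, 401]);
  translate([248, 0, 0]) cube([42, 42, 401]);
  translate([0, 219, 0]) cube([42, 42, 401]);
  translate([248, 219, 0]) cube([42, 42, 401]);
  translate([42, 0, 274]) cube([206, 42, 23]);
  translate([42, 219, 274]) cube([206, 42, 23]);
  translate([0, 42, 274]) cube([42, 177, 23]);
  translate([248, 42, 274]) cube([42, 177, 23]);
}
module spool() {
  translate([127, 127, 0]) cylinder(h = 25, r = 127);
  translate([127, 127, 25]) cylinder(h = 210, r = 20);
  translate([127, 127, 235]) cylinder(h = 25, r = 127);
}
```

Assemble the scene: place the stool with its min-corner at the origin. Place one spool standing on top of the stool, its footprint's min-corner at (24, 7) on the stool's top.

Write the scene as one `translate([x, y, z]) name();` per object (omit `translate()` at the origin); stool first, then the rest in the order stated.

stool();
translate([24, 7, 433]) spool();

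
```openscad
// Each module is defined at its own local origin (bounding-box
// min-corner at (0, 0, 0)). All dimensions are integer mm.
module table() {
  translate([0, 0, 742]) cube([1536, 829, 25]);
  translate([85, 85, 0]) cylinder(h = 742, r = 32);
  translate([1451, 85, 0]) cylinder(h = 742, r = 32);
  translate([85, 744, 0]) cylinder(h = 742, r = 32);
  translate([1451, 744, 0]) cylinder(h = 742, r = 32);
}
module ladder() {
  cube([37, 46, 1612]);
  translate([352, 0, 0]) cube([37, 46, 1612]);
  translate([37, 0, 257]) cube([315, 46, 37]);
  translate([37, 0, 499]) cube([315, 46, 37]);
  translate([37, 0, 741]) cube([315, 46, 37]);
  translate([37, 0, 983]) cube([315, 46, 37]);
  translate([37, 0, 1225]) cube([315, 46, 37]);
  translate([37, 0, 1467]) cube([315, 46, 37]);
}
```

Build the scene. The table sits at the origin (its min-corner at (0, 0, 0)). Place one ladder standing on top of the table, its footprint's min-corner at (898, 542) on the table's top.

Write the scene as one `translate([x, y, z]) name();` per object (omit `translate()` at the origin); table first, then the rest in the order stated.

table();
translate([898, 542, 767]) ladder();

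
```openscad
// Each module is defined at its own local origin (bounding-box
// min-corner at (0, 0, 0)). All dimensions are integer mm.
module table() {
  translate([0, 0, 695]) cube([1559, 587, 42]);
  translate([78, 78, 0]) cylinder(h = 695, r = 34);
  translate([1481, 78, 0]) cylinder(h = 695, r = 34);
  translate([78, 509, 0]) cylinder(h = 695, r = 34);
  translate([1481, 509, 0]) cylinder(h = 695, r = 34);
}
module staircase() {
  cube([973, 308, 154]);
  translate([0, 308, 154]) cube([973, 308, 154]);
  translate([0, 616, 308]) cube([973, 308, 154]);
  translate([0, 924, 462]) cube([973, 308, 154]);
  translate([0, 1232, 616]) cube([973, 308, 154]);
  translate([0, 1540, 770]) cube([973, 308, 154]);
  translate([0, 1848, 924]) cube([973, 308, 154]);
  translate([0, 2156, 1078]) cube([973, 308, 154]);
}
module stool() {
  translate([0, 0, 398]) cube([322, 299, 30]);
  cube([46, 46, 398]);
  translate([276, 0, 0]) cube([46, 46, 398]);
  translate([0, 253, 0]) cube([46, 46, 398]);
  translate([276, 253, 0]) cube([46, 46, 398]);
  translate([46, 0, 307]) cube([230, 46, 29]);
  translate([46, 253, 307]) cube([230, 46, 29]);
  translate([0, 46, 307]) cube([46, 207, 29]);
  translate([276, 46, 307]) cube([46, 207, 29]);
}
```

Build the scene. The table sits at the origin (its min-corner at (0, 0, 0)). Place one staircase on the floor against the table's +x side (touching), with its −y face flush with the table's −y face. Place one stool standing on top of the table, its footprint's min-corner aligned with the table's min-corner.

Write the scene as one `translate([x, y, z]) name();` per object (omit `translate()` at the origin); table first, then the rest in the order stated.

table();
translate([1559, 0, 0]) staircase();
translate([0, 0, 737]) stool();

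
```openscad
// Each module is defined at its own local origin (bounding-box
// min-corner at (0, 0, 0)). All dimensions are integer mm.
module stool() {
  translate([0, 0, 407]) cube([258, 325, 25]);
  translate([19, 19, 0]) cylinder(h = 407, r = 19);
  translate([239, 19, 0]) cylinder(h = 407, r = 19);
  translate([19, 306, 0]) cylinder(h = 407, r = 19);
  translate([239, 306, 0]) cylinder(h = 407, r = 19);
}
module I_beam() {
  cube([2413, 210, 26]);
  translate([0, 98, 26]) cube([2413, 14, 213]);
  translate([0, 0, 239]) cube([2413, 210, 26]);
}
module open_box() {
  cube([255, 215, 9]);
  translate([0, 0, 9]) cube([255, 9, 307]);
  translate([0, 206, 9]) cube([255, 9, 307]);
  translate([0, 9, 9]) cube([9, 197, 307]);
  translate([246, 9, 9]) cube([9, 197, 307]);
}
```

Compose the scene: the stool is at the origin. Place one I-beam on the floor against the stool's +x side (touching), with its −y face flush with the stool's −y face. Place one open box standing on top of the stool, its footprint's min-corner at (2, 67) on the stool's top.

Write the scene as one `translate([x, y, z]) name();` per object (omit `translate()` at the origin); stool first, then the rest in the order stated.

stool();
translate([258, 0, 0]) I_beam();
translate([2, 67, 432]) open_box();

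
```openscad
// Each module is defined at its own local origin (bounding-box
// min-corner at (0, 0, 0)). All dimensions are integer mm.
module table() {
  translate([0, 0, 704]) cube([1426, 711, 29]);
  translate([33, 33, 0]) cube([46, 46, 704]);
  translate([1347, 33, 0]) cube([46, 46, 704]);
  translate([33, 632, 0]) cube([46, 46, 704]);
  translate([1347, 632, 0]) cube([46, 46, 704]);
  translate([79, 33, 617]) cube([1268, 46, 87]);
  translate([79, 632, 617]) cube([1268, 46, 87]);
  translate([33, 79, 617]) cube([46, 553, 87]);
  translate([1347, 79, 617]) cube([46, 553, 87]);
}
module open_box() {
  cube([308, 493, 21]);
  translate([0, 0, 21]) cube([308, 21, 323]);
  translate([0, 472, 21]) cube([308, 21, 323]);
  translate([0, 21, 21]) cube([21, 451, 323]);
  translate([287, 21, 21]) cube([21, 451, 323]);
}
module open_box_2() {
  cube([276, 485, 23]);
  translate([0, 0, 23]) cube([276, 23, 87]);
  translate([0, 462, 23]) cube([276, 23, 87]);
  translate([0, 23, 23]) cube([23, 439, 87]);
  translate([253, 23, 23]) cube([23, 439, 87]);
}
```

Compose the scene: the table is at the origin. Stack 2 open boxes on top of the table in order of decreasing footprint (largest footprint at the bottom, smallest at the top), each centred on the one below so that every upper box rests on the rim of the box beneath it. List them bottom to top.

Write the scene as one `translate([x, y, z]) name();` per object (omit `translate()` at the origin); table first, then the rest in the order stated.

table();
translate([559, 109, 733]) open_box();
translate([575, 113, 1077]) open_box_2();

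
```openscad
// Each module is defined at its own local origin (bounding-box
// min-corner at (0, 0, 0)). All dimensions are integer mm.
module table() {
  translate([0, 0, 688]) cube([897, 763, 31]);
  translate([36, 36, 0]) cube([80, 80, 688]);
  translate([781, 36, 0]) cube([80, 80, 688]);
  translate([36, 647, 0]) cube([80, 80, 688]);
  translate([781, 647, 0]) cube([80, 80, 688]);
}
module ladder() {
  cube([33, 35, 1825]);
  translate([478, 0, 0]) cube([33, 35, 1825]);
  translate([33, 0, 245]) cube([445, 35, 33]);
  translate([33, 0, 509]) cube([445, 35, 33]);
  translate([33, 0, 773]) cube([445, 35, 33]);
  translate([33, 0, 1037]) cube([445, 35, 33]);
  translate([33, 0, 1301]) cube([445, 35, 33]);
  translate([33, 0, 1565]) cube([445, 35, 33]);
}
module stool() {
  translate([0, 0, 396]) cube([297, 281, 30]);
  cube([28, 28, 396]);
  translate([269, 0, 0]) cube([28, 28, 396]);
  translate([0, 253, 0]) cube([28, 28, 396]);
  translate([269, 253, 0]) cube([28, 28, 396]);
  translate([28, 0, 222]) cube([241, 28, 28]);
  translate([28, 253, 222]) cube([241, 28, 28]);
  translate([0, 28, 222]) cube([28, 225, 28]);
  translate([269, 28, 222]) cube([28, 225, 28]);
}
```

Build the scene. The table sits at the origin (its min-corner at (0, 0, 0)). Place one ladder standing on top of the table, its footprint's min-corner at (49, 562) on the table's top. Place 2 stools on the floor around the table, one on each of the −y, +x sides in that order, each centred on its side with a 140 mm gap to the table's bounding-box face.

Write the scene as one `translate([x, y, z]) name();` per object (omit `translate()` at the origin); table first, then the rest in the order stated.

table();
translate([49, 562, 719]) ladder();
translate([300, -421, 0]) stool();
translate([1037, 241, 0]) stool();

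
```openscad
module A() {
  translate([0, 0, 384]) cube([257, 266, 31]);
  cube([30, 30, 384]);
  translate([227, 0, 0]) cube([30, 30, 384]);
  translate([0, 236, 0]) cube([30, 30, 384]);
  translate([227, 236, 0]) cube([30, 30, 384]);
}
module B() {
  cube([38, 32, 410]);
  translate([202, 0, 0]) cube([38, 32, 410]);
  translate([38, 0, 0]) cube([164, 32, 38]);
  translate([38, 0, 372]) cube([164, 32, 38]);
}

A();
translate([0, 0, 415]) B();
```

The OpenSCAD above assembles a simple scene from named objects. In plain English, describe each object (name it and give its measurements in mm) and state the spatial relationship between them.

A is a four-legged stool. The seat is a 257×266×31 mm slab whose top surface is at z = 415 mm; four square legs, each 30×30 mm in cross-section, run from the floor (z = 0) to the underside of the seat, each flush with a corner of the seat.

B is a rectangular picture frame lying in the x–z plane (depth along y). The opening is 164 mm wide (x) by 334 mm tall (z), surrounded by a border 38 mm wide on all four sides. The frame is 32 mm deep and is made of two full-height vertical stiles with two horizontal rails fitted between them.

The picture frame is on top of the stool.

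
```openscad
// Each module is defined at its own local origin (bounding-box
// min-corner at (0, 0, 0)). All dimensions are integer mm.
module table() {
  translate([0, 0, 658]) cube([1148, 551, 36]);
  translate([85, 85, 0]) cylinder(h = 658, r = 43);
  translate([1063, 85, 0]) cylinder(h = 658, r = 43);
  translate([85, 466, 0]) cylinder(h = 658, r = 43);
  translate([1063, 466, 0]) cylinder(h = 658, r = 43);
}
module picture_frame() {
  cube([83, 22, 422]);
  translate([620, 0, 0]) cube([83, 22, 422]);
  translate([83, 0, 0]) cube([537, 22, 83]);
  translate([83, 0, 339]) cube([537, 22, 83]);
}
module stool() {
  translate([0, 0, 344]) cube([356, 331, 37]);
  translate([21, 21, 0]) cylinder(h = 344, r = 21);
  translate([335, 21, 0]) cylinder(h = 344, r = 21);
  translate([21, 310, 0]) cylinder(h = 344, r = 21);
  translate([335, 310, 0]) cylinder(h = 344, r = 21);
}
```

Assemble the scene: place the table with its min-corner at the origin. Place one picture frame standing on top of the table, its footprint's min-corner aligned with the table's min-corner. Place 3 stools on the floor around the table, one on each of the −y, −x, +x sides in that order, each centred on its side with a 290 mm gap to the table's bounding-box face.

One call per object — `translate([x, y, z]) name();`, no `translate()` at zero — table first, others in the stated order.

table();
translate([0, 0, 694]) picture_frame();
translate([396, -621, 0]) stool();
translate([-646, 110, 0]) stool();
translate([1438, 110, 0]) stool();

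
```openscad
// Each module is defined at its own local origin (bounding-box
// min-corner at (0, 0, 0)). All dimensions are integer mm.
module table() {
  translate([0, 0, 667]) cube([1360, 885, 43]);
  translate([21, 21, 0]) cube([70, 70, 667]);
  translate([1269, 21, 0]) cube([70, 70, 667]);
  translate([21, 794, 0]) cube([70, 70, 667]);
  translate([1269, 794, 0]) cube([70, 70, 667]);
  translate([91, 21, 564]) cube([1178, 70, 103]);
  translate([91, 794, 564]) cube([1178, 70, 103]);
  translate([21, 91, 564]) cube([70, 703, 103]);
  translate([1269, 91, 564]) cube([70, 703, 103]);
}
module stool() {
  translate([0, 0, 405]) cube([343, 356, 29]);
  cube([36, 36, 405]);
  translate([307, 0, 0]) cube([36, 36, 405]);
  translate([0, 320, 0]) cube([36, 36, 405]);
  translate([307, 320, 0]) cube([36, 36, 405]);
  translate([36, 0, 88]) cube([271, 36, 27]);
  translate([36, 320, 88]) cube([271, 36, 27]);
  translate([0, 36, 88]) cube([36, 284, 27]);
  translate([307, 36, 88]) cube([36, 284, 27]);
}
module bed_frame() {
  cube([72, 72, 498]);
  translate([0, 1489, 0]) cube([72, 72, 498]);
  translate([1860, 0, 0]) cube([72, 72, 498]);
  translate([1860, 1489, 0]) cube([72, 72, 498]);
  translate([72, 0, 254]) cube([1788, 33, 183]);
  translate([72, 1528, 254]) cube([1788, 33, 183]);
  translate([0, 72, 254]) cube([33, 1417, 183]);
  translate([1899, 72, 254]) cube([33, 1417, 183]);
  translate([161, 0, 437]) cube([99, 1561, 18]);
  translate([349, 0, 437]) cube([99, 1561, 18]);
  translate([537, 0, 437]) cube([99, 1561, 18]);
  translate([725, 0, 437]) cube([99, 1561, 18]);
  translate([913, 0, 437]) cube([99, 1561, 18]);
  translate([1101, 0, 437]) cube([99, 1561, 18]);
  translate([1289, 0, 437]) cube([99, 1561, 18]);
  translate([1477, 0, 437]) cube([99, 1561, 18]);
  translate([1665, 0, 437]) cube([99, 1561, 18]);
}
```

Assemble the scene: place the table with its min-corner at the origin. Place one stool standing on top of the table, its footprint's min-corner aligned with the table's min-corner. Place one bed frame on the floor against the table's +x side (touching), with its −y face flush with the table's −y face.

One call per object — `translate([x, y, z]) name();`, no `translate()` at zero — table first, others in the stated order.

table();
translate([0, 0, 710]) stool();
translate([1360, 0, 0]) bed_frame();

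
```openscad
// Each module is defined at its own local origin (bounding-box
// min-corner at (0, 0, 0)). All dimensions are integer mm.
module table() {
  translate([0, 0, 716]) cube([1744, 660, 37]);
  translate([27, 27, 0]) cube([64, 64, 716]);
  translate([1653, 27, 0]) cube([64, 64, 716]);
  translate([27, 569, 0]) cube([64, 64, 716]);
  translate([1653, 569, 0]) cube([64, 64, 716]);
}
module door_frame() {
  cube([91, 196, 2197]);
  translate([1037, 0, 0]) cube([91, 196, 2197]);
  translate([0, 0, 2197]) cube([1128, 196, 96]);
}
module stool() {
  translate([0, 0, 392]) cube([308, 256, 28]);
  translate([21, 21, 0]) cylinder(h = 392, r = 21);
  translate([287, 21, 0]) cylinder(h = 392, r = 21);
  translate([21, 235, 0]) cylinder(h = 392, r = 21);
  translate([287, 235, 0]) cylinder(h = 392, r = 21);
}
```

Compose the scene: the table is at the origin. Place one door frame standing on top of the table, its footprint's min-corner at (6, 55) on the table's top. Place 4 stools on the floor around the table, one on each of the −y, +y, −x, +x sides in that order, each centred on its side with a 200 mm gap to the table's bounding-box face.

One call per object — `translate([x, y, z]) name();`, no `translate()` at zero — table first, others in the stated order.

table();
translate([6, 55, 753]) door_frame();
translate([718, -456, 0]) stool();
translate([718, 860, 0]) stool();
translate([-508, 202, 0]) stool();
translate([1944, 202, 0]) stool();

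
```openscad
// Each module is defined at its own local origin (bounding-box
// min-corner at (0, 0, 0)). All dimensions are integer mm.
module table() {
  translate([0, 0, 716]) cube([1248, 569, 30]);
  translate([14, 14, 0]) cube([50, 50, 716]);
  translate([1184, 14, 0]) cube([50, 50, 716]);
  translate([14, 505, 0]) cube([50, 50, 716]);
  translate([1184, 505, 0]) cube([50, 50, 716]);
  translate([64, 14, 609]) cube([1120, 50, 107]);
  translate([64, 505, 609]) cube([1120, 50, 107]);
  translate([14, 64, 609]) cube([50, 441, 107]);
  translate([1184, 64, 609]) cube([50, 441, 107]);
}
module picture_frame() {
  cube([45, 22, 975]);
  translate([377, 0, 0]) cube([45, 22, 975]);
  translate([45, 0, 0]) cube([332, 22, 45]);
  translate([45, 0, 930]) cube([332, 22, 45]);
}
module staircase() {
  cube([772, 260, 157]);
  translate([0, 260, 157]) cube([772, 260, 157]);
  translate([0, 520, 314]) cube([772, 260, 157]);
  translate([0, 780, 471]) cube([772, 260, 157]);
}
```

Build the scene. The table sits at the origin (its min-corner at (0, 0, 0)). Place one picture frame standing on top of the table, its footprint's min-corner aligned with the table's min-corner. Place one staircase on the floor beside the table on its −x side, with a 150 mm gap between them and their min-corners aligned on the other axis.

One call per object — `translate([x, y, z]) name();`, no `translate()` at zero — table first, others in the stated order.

table();
translate([0, 0, 746]) picture_frame();
translate([-922, 0, 0]) staircase();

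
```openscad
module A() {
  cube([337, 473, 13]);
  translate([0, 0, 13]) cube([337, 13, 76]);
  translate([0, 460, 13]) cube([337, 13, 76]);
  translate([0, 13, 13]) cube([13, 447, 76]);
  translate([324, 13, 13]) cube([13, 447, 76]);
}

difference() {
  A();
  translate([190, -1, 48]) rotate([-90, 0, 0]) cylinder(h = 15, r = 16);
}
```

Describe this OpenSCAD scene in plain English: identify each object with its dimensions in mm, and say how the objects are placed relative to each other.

A is an open-topped rectangular box: outside dimensions 337×473×89 mm, with a uniform wall and base thickness of 13 mm. The base is a full 337×473 slab on the floor; four walls sit on top of the base. The front and back walls (the −y and +y sides) span the full width; the two side walls fit between them.

The open box has a circular hole of radius 16 mm through its front wall, centred at (x = 190, z = 48).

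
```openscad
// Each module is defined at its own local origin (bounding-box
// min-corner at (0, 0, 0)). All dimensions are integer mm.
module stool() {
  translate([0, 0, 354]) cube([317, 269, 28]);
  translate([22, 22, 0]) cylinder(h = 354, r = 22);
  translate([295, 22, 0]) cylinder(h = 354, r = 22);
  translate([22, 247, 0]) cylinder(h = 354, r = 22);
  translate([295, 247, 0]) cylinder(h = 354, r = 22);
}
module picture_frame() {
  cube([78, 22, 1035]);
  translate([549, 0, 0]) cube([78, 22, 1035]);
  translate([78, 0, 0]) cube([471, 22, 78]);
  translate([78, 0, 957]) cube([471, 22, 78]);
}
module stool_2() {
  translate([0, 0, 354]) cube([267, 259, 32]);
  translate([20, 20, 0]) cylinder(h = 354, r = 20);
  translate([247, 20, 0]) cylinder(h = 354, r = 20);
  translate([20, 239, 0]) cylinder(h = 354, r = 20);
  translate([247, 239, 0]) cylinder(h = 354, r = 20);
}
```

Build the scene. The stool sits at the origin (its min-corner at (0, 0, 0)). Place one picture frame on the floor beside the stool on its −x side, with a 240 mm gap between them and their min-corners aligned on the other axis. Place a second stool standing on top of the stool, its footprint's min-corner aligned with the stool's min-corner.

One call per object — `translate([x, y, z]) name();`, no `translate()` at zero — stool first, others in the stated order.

stool();
translate([-867, 0, 0]) picture_frame();
translate([0, 0, 382]) stool_2();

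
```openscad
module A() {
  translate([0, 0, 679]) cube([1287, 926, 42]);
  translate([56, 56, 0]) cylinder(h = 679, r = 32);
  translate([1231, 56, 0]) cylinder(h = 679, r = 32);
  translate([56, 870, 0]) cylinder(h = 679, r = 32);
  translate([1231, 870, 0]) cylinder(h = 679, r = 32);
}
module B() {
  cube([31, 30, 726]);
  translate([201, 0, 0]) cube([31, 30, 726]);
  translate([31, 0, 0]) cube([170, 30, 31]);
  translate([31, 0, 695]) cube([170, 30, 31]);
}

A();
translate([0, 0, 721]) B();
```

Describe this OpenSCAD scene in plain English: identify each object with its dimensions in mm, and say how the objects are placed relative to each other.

A is a table with a 1287×926 mm rectangular top, 42 mm thick, top surface at z = 721 mm, supported by four round legs of 64 mm diameter, each leg's bounding box inset 24 mm from the nearest pair of top edges, running from the floor.

B is a picture frame with a 170×664 mm rectangular opening (x by z) and a uniform 31 mm border on every side. Frame depth is 30 mm along y. It is built from two vertical stiles running the full outside height and two horizontal rails spanning the gap between the stiles.

The picture frame is on top of the table.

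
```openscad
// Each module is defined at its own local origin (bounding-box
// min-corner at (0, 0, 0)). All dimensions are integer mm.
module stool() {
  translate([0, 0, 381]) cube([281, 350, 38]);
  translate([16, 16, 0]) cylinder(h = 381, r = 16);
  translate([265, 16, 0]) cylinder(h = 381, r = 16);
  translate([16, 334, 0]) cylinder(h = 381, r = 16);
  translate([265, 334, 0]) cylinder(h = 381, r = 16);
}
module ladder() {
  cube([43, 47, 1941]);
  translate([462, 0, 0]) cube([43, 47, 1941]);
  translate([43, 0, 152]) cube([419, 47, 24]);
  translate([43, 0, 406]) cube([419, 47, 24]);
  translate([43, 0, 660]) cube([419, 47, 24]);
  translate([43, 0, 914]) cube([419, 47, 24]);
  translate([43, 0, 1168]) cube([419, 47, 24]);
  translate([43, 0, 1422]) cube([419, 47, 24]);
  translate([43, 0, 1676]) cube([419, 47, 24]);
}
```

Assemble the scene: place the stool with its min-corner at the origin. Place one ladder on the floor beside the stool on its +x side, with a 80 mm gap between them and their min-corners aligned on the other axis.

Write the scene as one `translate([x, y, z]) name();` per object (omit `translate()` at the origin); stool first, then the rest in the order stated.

stool();
translate([361, 0, 0]) ladder();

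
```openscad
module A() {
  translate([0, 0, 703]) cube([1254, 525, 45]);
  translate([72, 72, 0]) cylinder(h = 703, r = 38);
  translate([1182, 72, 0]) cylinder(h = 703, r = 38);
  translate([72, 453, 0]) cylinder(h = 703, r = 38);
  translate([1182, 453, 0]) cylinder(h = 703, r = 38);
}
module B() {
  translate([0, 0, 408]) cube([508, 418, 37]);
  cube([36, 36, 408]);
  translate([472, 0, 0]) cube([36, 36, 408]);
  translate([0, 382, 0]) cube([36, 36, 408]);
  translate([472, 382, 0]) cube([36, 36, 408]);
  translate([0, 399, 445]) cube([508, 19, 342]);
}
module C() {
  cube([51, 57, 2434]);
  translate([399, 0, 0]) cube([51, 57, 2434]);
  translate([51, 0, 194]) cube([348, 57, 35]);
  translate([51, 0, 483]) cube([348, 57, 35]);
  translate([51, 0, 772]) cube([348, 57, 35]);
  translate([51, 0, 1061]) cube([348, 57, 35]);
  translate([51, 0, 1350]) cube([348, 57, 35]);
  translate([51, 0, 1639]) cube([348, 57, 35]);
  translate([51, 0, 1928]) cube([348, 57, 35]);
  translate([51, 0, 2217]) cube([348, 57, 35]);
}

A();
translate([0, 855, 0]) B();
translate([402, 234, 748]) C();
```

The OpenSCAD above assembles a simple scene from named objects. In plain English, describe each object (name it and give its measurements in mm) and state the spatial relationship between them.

A is a table with a 1254×525 mm rectangular top, 45 mm thick, top surface at z = 748 mm, supported by four round legs of 76 mm diameter, each leg's bounding box inset 34 mm from the nearest pair of top edges, running from the floor.

B is a chair. The seat is a 508×418×37 mm slab with its top at z = 445 mm, on four 36×36 mm corner legs (flush with the seat edges, standing on z = 0). A flat backrest 19 mm thick, 342 mm tall, spans the full seat width and rises from the seat top along its +y edge, rear face flush with the rear of the seat.

C is a straight ladder. Two 51×57 mm vertical rails, 2434 mm tall, stand 450 mm apart (outside-to-outside) with their front faces coplanar on the −y side. 8 rungs, each 57 mm deep and 35 mm tall, span between the inner faces of the rails, front faces flush with the rails. The lowest rung's underside is at z = 194 mm and rungs are spaced 289 mm apart (underside to underside).

The chair is on the floor beside the table on its +y side. The ladder is on top of the table, centred.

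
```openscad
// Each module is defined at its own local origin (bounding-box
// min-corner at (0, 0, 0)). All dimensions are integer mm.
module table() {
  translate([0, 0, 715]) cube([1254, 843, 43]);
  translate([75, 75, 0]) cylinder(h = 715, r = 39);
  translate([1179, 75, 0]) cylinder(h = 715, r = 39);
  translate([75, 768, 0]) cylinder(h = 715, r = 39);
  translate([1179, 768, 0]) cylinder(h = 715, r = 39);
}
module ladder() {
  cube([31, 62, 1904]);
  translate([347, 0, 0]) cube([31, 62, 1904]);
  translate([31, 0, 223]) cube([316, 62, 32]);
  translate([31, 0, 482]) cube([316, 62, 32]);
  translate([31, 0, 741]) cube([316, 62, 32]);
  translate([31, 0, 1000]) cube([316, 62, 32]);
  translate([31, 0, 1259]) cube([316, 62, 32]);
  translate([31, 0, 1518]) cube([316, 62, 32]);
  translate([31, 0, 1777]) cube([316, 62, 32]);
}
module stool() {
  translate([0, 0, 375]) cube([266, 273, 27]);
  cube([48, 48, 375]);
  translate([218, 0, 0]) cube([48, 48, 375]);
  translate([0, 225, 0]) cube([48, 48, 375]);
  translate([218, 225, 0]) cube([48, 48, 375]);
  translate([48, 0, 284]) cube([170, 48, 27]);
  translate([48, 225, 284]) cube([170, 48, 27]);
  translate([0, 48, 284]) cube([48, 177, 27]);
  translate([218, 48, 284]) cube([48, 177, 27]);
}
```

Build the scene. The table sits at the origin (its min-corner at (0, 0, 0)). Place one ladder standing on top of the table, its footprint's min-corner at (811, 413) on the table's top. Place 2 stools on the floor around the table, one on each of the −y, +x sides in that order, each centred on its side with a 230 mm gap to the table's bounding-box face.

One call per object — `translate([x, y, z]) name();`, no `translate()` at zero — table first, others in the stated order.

table();
translate([811, 413, 758]) ladder();
translate([494, -503, 0]) stool();
translate([1484, 285, 0]) stool();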